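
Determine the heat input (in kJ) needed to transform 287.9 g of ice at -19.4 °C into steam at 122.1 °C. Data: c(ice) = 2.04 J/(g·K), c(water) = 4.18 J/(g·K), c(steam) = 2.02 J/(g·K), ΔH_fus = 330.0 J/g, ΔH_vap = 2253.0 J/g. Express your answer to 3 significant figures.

q1 (heat ice -19.4→0.0 °C): 287.9 × 2.04 × 19.4 = 11394 J
q2 (melt at 0 °C): 287.9 × 330.0 = 95007 J
q3 (heat water 0.0→100.0 °C): 287.9 × 4.18 × 100.0 = 120342 J
q4 (vaporize at 100 °C): 287.9 × 2253.0 = 648639 J
q5 (heat steam 100.0→122.1 °C): 287.9 × 2.02 × 22.1 = 12852 J
Total: 11394 + 95007 + 120342 + 648639 + 12852 = 888234 J = 888 kJ

q = 888 kJ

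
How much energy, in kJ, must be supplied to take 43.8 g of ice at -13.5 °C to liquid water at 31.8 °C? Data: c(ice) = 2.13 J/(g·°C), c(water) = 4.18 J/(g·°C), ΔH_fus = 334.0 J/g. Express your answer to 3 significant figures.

q1 (heat ice -13.5→0.0 °C): 43.8 × 2.13 × 13.5 = 1259 J
q2 (melt at 0 °C): 43.8 × 334.0 = 14629 J
q3 (heat water 0.0→31.8 °C): 43.8 × 4.18 × 31.8 = 5822 J
Total: 1259 + 14629 + 5822 = 21710 J = 21.7 kJ

q = 21.7 kJ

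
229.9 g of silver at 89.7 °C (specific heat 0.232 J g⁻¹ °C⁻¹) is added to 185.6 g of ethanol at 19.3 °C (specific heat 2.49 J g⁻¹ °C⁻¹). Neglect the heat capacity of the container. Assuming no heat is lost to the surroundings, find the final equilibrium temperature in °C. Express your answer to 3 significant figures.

Heat lost by silver = heat gained by ethanol.
(229.9)(0.232)(89.7 − T) = (185.6)(2.49)(T − 19.3)
53.3368 (89.7 − T) = 462.144 (T − 19.3)
4784.3 − 53.3368 T = 462.144 T − 8919.4
13703.7 = 515.4808 T
T = 26.58 °C

T_f = 26.6 °C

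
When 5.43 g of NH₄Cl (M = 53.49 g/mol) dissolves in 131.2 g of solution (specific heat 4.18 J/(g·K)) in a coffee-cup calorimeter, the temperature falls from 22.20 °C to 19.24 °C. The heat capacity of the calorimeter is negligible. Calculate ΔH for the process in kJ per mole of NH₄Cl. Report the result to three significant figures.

|ΔT| = |19.24 − 22.20| = 2.96 °C
|q_surr| = (131.2 × 4.18) × 2.96 = 548.416 × 2.96 = 1623 J
n(NH₄Cl) = 5.43 / 53.49 = 0.1015 mol
Temperature fell, so q_rxn = +|q_surr| = 1.623 kJ
ΔH = q_rxn / n = 15.99 kJ/mol

ΔH = 16.0 kJ/mol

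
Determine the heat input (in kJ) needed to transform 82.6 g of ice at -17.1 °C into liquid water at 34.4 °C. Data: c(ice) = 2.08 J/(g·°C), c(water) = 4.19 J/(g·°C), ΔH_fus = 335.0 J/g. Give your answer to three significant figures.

q1 (heat ice -17.1→0.0 °C): 82.6 × 2.08 × 17.1 = 2938 J
q2 (melt at 0 °C): 82.6 × 335.0 = 27671 J
q3 (heat water 0.0→34.4 °C): 82.6 × 4.19 × 34.4 = 11906 J
Total: 2938 + 27671 + 11906 = 42515 J = 42.5 kJ

q = 42.5 kJ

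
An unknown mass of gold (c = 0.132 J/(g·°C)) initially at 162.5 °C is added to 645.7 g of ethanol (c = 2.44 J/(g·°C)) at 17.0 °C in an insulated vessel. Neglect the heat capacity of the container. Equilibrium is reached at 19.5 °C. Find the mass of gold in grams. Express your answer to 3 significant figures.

m = 209 g

q_gained = (645.7 × 2.44) × (19.5 − 17.0) = 3939 J
q_lost = m × 0.132 × (162.5 − 19.5) = 18.876 m
m = 3939 / 18.876 = 209 g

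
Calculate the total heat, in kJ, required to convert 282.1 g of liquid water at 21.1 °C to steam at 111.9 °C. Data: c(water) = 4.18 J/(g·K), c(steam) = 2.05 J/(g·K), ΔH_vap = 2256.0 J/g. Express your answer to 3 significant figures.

q1 (heat water 21.1→100.0 °C): 282.1 × 4.18 × 78.9 = 93037 J
q2 (vaporize at 100 °C): 282.1 × 2256.0 = 636418 J
q3 (heat steam 100.0→111.9 °C): 282.1 × 2.05 × 11.9 = 6882 J
Total: 93037 + 636418 + 6882 = 736337 J = 736 kJ

q = 736 kJ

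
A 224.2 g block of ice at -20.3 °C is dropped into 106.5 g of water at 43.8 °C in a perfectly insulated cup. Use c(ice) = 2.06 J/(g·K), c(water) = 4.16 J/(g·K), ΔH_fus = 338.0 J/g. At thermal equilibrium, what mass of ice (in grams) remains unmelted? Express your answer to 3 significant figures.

Heat to warm all ice to 0 °C: 224.2×2.06×20.3 = 9375.6 J
Heat released by water cooling to 0 °C: 106.5×4.16×43.8 = 19405 J
19405 J < 9375.6 + 224.2×338.0 = 85155.2 J, so not all ice melts; final T = 0 °C.
Heat left for melting: 19405 − 9375.6 = 10029.4 J
Mass melted = 10029.4 / 338.0 = 29.67 g
Ice remaining = 224.2 − 29.67 = 194.53 g

m_ice remaining = 195 g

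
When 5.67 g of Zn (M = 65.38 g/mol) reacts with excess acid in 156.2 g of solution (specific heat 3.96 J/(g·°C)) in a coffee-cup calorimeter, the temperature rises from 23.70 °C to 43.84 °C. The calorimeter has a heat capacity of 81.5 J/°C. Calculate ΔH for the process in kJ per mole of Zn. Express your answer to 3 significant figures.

|ΔT| = |43.84 − 23.70| = 20.14 °C
|q_surr| = (156.2 × 3.96 + 81.5) × 20.14 = 700.052 × 20.14 = 14100 J
n(Zn) = 5.67 / 65.38 = 0.08672 mol
Temperature rose, so q_rxn = −|q_surr| = -14.10 kJ
ΔH = q_rxn / n = -162.6 kJ/mol

ΔH = -163 kJ/mol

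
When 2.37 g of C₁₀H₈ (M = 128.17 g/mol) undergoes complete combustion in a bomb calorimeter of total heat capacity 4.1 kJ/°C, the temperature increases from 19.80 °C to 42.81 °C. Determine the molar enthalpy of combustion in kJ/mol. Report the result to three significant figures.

ΔH = -5100 kJ/mol

ΔT = 42.81 − 19.80 = 23.01 °C
q_cal = C_cal × ΔT = 4.1 × 23.01 = 94.341 kJ
n = 2.37 / 128.17 = 0.01849 mol
q_rxn = −q_cal = -94.341 kJ
ΔH = -94.341 / 0.01849 = -5102 kJ/mol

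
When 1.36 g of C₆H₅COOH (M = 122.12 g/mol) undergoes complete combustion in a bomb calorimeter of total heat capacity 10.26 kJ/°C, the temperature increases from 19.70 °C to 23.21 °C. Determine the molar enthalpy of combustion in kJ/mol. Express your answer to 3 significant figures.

ΔT = 23.21 − 19.70 = 3.51 °C
q_cal = C_cal × ΔT = 10.26 × 3.51 = 36.0126 kJ
n = 1.36 / 122.12 = 0.01114 mol
q_rxn = −q_cal = -36.0126 kJ
ΔH = -36.0126 / 0.01114 = -3233 kJ/mol

ΔH = -3230 kJ/mol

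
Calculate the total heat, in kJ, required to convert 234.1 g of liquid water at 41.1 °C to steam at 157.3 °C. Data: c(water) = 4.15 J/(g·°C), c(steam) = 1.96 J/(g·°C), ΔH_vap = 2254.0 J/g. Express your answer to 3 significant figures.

q = 611 kJ

q1 (heat water 41.1→100.0 °C): 234.1 × 4.15 × 58.9 = 57222 J
q2 (vaporize at 100 °C): 234.1 × 2254.0 = 527661 J
q3 (heat steam 100.0→157.3 °C): 234.1 × 1.96 × 57.3 = 26291 J
Total: 57222 + 527661 + 26291 = 611174 J = 611 kJ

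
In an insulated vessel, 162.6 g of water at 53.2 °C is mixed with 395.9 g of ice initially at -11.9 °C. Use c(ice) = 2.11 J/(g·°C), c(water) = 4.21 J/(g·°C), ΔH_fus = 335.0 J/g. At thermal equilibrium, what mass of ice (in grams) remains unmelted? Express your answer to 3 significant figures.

m_ice remaining = 317 g

Heat to warm all ice to 0 °C: 395.9×2.11×11.9 = 9940.7 J
Heat released by water cooling to 0 °C: 162.6×4.21×53.2 = 36418 J
36418 J < 9940.7 + 395.9×335.0 = 142567.2 J, so not all ice melts; final T = 0 °C.
Heat left for melting: 36418 − 9940.7 = 26477.3 J
Mass melted = 26477.3 / 335.0 = 79.04 g
Ice remaining = 395.9 − 79.04 = 316.86 g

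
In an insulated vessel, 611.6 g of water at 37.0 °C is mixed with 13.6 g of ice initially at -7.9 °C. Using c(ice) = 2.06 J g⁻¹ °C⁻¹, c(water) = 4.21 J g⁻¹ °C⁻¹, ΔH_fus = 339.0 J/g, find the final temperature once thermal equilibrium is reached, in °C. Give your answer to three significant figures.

Heat to bring ice to 0 °C and melt it: q₁ = 13.6×2.06×7.9 + 13.6×339.0 = 4831.7 J
Heat the water can supply cooling to 0 °C: 611.6×4.21×37.0 = 95268.9 J > q₁, so all ice melts.
Energy balance: 611.6×4.21×(37.0 − T) = 4831.7 + 13.6×4.21×(T − 0)
2574.836(37.0 − T) = 4831.7 + 57.256 T
95268.9 − 4831.7 = 2632.092 T
T = 90437.2 / 2632.092 = 34.36 °C

T_f = 34.4 °C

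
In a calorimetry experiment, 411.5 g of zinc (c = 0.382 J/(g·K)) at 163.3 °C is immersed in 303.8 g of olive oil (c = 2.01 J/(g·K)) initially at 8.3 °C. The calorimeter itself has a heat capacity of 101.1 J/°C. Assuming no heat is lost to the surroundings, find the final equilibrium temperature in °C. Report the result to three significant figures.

T_f = 36.3 °C

Heat lost by zinc = heat gained by olive oil + calorimeter.
(411.5)(0.382)(163.3 − T) = [(303.8)(2.01) + 101.1](T − 8.3)
157.193 (163.3 − T) = 711.738 (T − 8.3)
25670 − 157.193 T = 711.738 T − 5907.4
31577.4 = 868.931 T
T = 36.34 °C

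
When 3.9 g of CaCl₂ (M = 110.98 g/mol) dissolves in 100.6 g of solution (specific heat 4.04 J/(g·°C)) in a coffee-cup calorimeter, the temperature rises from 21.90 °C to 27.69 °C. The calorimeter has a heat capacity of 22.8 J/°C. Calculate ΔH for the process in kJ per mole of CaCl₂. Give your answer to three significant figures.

ΔH = -70.7 kJ/mol

|ΔT| = |27.69 − 21.90| = 5.79 °C
|q_surr| = (100.6 × 4.04 + 22.8) × 5.79 = 429.224 × 5.79 = 2485 J
n(CaCl₂) = 3.9 / 110.98 = 0.03514 mol
Temperature rose, so q_rxn = −|q_surr| = -2.485 kJ
ΔH = q_rxn / n = -70.72 kJ/mol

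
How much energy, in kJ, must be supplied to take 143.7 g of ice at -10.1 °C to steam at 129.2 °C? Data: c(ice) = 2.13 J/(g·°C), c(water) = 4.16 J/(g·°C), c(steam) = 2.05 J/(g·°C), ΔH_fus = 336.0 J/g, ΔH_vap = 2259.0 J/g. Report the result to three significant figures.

q1 (heat ice -10.1→0.0 °C): 143.7 × 2.13 × 10.1 = 3091 J
q2 (melt at 0 °C): 143.7 × 336.0 = 48283 J
q3 (heat water 0.0→100.0 °C): 143.7 × 4.16 × 100.0 = 59779 J
q4 (vaporize at 100 °C): 143.7 × 2259.0 = 324618 J
q5 (heat steam 100.0→129.2 °C): 143.7 × 2.05 × 29.2 = 8602 J
Total: 3091 + 48283 + 59779 + 324618 + 8602 = 444373 J = 444 kJ

q = 444 kJ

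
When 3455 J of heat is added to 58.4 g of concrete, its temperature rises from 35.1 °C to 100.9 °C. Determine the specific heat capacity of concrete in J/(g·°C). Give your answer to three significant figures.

c = 0.899 J/(g·°C)

c = q / (m ΔT) = 3455 / (58.4 × 65.8)
c = 3455 / 3842.72 = 0.899 J/(g·°C)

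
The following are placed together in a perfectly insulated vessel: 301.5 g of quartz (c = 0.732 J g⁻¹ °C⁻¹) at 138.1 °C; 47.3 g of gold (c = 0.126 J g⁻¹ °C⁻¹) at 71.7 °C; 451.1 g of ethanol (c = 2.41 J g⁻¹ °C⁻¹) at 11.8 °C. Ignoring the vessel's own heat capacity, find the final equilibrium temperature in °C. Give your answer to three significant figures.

T_f = 33.3 °C

Σ mᵢcᵢ(T − Tᵢ) = 0  ⇒  T = Σ mᵢcᵢTᵢ / Σ mᵢcᵢ
Σ mᵢcᵢ = 301.5×0.732 + 47.3×0.126 + 451.1×2.41 = 1313.8088
Σ mᵢcᵢTᵢ = 220.698×138.1 + 5.9598×71.7 + 1087.151×11.8 = 43734
T = 43734 / 1313.8088 = 33.29 °C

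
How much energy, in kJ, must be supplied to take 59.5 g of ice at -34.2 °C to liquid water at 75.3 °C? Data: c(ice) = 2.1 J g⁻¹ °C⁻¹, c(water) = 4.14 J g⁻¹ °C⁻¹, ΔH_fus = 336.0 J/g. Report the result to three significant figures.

q1 (heat ice -34.2→0.0 °C): 59.5 × 2.1 × 34.2 = 4273 J
q2 (melt at 0 °C): 59.5 × 336.0 = 19992 J
q3 (heat water 0.0→75.3 °C): 59.5 × 4.14 × 75.3 = 18549 J
Total: 4273 + 19992 + 18549 = 42814 J = 42.8 kJ

q = 42.8 kJ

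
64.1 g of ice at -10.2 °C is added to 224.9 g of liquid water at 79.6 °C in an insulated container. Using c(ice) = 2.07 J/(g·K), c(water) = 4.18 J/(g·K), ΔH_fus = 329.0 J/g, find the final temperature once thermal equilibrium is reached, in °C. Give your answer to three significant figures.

Heat to bring ice to 0 °C and melt it: q₁ = 64.1×2.07×10.2 + 64.1×329.0 = 22442 J
Heat the water can supply cooling to 0 °C: 224.9×4.18×79.6 = 74830.5 J > q₁, so all ice melts.
Energy balance: 224.9×4.18×(79.6 − T) = 22442 + 64.1×4.18×(T − 0)
940.082(79.6 − T) = 22442 + 267.938 T
74830.5 − 22442 = 1208.020 T
T = 52388.5 / 1208.020 = 43.37 °C

T_f = 43.4 °C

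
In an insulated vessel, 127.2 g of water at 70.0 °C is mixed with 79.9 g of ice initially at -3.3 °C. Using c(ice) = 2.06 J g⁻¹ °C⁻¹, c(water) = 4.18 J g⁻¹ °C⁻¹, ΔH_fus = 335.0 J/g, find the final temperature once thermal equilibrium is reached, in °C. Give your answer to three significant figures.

T_f = 11.4 °C

Heat to bring ice to 0 °C and melt it: q₁ = 79.9×2.06×3.3 + 79.9×335.0 = 27310 J
Heat the water can supply cooling to 0 °C: 127.2×4.18×70.0 = 37218.7 J > q₁, so all ice melts.
Energy balance: 127.2×4.18×(70.0 − T) = 27310 + 79.9×4.18×(T − 0)
531.696(70.0 − T) = 27310 + 333.982 T
37218.7 − 27310 = 865.678 T
T = 9908.7 / 865.678 = 11.446 °C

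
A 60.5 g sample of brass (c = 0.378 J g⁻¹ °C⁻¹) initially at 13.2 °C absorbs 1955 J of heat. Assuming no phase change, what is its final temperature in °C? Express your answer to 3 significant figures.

ΔT = q / (m c) = 1955 / (60.5 × 0.378) = 85.49 °C
T_f = 13.2 + 85.49 = 98.69 °C

T_f = 98.7 °C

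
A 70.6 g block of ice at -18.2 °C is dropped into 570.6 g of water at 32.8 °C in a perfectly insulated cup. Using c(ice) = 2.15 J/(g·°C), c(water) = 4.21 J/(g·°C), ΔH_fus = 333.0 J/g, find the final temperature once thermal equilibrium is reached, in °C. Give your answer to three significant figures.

Heat to bring ice to 0 °C and melt it: q₁ = 70.6×2.15×18.2 + 70.6×333.0 = 26272 J
Heat the water can supply cooling to 0 °C: 570.6×4.21×32.8 = 78793.0 J > q₁, so all ice melts.
Energy balance: 570.6×4.21×(32.8 − T) = 26272 + 70.6×4.21×(T − 0)
2402.226(32.8 − T) = 26272 + 297.226 T
78793.0 − 26272 = 2699.452 T
T = 52521.0 / 2699.452 = 19.46 °C

T_f = 19.5 °C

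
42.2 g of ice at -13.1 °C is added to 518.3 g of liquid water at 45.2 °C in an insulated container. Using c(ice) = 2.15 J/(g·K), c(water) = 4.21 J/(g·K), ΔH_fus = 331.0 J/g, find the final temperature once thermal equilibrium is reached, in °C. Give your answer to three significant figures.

T_f = 35.4 °C

Heat to bring ice to 0 °C and melt it: q₁ = 42.2×2.15×13.1 + 42.2×331.0 = 15157 J
Heat the water can supply cooling to 0 °C: 518.3×4.21×45.2 = 98628.3 J > q₁, so all ice melts.
Energy balance: 518.3×4.21×(45.2 − T) = 15157 + 42.2×4.21×(T − 0)
2182.043(45.2 − T) = 15157 + 177.662 T
98628.3 − 15157 = 2359.705 T
T = 83471.3 / 2359.705 = 35.37 °C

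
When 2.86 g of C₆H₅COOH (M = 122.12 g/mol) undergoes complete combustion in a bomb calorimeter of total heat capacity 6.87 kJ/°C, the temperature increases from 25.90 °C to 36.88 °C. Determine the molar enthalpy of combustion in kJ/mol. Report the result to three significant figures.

ΔH = -3220 kJ/mol

ΔT = 36.88 − 25.90 = 10.98 °C
q_cal = C_cal × ΔT = 6.87 × 10.98 = 75.4326 kJ
n = 2.86 / 122.12 = 0.02342 mol
q_rxn = −q_cal = -75.4326 kJ
ΔH = -75.4326 / 0.02342 = -3221 kJ/mol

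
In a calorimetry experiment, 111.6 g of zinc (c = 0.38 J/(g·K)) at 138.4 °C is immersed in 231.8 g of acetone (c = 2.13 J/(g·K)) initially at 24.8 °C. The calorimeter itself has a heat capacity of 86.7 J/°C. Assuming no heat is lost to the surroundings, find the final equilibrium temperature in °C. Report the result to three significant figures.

T_f = 32.5 °C

Heat lost by zinc = heat gained by acetone + calorimeter.
(111.6)(0.38)(138.4 − T) = [(231.8)(2.13) + 86.7](T − 24.8)
42.408 (138.4 − T) = 580.434 (T − 24.8)
5869.3 − 42.408 T = 580.434 T − 14395
20264.3 = 622.842 T
T = 32.54 °C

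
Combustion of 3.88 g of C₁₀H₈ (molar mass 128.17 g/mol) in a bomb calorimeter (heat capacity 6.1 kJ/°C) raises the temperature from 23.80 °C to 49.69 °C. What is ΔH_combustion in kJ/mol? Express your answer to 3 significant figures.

ΔT = 49.69 − 23.80 = 25.89 °C
q_cal = C_cal × ΔT = 6.1 × 25.89 = 157.929 kJ
n = 3.88 / 128.17 = 0.03027 mol
q_rxn = −q_cal = -157.929 kJ
ΔH = -157.929 / 0.03027 = -5217 kJ/mol

ΔH = -5220 kJ/mol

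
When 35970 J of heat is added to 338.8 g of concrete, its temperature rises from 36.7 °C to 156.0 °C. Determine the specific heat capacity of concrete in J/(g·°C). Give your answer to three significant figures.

c = 0.890 J/(g·°C)

c = q / (m ΔT) = 35970 / (338.8 × 119.3)
c = 35970 / 40418.84 = 0.890 J/(g·°C)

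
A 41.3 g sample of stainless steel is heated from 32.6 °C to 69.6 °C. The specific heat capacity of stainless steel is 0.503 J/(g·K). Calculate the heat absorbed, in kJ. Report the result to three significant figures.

q = m c ΔT = 41.3 × 0.503 × (69.6 − 32.6)
q = 41.3 × 0.503 × 37.0 = 768.6 J = 0.769 kJ

q = 0.769 kJ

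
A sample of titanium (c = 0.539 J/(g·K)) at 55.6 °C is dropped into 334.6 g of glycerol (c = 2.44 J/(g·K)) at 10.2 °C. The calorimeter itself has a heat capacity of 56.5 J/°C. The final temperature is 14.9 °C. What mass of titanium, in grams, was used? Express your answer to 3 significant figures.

q_gained = (334.6 × 2.44 + 56.5) × (14.9 − 10.2) = 4103 J
q_lost = m × 0.539 × (55.6 − 14.9) = 21.9373 m
m = 4103 / 21.9373 = 187 g

m = 187 g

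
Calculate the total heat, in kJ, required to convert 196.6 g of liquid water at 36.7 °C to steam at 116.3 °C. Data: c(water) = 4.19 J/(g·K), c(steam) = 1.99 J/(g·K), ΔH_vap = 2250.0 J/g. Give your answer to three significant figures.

q = 501 kJ

q1 (heat water 36.7→100.0 °C): 196.6 × 4.19 × 63.3 = 52144 J
q2 (vaporize at 100 °C): 196.6 × 2250.0 = 442350 J
q3 (heat steam 100.0→116.3 °C): 196.6 × 1.99 × 16.3 = 6377 J
Total: 52144 + 442350 + 6377 = 500871 J = 501 kJ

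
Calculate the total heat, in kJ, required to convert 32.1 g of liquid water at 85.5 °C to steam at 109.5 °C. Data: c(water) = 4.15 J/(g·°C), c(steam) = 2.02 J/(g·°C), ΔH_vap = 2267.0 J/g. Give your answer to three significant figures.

q = 75.3 kJ

q1 (heat water 85.5→100.0 °C): 32.1 × 4.15 × 14.5 = 1932 J
q2 (vaporize at 100 °C): 32.1 × 2267.0 = 72771 J
q3 (heat steam 100.0→109.5 °C): 32.1 × 2.02 × 9.5 = 616 J
Total: 1932 + 72771 + 616 = 75319 J = 75.3 kJ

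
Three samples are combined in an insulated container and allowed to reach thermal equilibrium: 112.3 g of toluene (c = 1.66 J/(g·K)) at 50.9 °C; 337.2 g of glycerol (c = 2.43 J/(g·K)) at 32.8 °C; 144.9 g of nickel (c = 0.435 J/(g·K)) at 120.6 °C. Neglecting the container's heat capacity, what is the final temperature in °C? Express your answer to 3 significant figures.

T_f = 41.1 °C

Σ mᵢcᵢ(T − Tᵢ) = 0  ⇒  T = Σ mᵢcᵢTᵢ / Σ mᵢcᵢ
Σ mᵢcᵢ = 112.3×1.66 + 337.2×2.43 + 144.9×0.435 = 1068.8455
Σ mᵢcᵢTᵢ = 186.418×50.9 + 819.396×32.8 + 63.0315×120.6 = 43966
T = 43966 / 1068.8455 = 41.13 °C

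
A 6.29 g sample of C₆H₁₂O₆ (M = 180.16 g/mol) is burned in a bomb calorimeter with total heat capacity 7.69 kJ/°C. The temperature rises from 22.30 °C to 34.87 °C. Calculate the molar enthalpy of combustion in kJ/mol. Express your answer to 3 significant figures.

ΔH = -2770 kJ/mol

ΔT = 34.87 − 22.30 = 12.57 °C
q_cal = C_cal × ΔT = 7.69 × 12.57 = 96.6633 kJ
n = 6.29 / 180.16 = 0.03491 mol
q_rxn = −q_cal = -96.6633 kJ
ΔH = -96.6633 / 0.03491 = -2769 kJ/mol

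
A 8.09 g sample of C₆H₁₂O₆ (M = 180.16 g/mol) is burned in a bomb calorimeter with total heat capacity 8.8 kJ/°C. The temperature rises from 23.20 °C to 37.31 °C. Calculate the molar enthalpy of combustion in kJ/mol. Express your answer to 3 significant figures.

ΔH = -2770 kJ/mol

ΔT = 37.31 − 23.20 = 14.11 °C
q_cal = C_cal × ΔT = 8.8 × 14.11 = 124.168 kJ
n = 8.09 / 180.16 = 0.04490 mol
q_rxn = −q_cal = -124.168 kJ
ΔH = -124.168 / 0.04490 = -2765 kJ/mol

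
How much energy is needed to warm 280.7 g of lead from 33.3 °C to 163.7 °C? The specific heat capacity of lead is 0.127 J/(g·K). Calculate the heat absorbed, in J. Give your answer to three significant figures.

q = 4650 J

q = m c ΔT = 280.7 × 0.127 × (163.7 − 33.3)
q = 280.7 × 0.127 × 130.4 = 4649 J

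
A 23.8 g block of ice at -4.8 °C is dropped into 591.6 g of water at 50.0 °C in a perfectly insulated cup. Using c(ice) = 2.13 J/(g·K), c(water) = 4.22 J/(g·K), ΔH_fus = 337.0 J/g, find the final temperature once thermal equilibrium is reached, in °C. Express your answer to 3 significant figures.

Heat to bring ice to 0 °C and melt it: q₁ = 23.8×2.13×4.8 + 23.8×337.0 = 8263.9 J
Heat the water can supply cooling to 0 °C: 591.6×4.22×50.0 = 124828 J > q₁, so all ice melts.
Energy balance: 591.6×4.22×(50.0 − T) = 8263.9 + 23.8×4.22×(T − 0)
2496.552(50.0 − T) = 8263.9 + 100.436 T
124828 − 8263.9 = 2596.988 T
T = 116564.1 / 2596.988 = 44.88 °C

T_f = 44.9 °C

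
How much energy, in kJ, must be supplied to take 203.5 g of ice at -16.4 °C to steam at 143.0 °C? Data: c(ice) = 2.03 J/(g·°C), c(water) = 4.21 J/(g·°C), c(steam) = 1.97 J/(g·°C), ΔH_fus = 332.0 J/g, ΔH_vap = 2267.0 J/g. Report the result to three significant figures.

q1 (heat ice -16.4→0.0 °C): 203.5 × 2.03 × 16.4 = 6775 J
q2 (melt at 0 °C): 203.5 × 332.0 = 67562 J
q3 (heat water 0.0→100.0 °C): 203.5 × 4.21 × 100.0 = 85674 J
q4 (vaporize at 100 °C): 203.5 × 2267.0 = 461335 J
q5 (heat steam 100.0→143.0 °C): 203.5 × 1.97 × 43.0 = 17238 J
Total: 6775 + 67562 + 85674 + 461335 + 17238 = 638584 J = 639 kJ

q = 639 kJ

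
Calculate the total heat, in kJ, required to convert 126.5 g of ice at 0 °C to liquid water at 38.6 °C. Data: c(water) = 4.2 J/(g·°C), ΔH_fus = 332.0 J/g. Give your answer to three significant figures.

q1 (melt at 0 °C): 126.5 × 332.0 = 41998 J
q2 (heat water 0.0→38.6 °C): 126.5 × 4.2 × 38.6 = 20508 J
Total: 41998 + 20508 = 62506 J = 62.5 kJ

q = 62.5 kJ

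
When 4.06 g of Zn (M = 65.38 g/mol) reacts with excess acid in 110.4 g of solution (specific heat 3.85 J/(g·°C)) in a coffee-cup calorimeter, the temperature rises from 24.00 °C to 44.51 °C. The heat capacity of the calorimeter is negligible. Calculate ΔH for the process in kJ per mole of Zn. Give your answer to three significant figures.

ΔH = -140 kJ/mol

|ΔT| = |44.51 − 24.00| = 20.51 °C
|q_surr| = (110.4 × 3.85) × 20.51 = 425.04 × 20.51 = 8718 J
n(Zn) = 4.06 / 65.38 = 0.06210 mol
Temperature rose, so q_rxn = −|q_surr| = -8.718 kJ
ΔH = q_rxn / n = -140.4 kJ/mol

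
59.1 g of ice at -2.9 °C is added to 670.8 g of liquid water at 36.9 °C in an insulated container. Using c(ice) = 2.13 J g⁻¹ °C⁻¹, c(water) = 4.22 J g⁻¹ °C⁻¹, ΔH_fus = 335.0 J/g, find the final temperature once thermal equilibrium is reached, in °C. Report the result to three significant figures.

T_f = 27.4 °C

Heat to bring ice to 0 °C and melt it: q₁ = 59.1×2.13×2.9 + 59.1×335.0 = 20164 J
Heat the water can supply cooling to 0 °C: 670.8×4.22×36.9 = 104456 J > q₁, so all ice melts.
Energy balance: 670.8×4.22×(36.9 − T) = 20164 + 59.1×4.22×(T − 0)
2830.776(36.9 − T) = 20164 + 249.402 T
104456 − 20164 = 3080.178 T
T = 84292 / 3080.178 = 27.37 °C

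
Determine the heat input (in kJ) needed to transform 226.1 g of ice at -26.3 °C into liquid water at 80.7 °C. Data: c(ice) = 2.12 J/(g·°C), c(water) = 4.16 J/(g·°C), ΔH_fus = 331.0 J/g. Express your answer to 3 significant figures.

q = 163 kJ

q1 (heat ice -26.3→0.0 °C): 226.1 × 2.12 × 26.3 = 12606 J
q2 (melt at 0 °C): 226.1 × 331.0 = 74839 J
q3 (heat water 0.0→80.7 °C): 226.1 × 4.16 × 80.7 = 75904 J
Total: 12606 + 74839 + 75904 = 163349 J = 163 kJ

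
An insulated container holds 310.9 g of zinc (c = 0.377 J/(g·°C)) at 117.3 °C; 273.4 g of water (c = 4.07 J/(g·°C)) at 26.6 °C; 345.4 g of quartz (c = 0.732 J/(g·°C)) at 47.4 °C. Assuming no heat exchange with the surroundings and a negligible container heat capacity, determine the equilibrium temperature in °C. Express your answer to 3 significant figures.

T_f = 37.3 °C

Σ mᵢcᵢ(T − Tᵢ) = 0  ⇒  T = Σ mᵢcᵢTᵢ / Σ mᵢcᵢ
Σ mᵢcᵢ = 310.9×0.377 + 273.4×4.07 + 345.4×0.732 = 1482.7801
Σ mᵢcᵢTᵢ = 117.2093×117.3 + 1112.738×26.6 + 252.8328×47.4 = 55332
T = 55332 / 1482.7801 = 37.32 °C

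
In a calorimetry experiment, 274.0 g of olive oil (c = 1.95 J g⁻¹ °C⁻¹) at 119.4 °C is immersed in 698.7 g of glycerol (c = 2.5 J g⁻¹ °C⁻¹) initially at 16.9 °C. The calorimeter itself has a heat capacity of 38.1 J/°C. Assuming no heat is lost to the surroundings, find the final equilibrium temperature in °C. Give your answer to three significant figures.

T_f = 40.5 °C

Heat lost by olive oil = heat gained by glycerol + calorimeter.
(274.0)(1.95)(119.4 − T) = [(698.7)(2.5) + 38.1](T − 16.9)
534.3 (119.4 − T) = 1784.85 (T − 16.9)
63795 − 534.3 T = 1784.85 T − 30164
93959 = 2319.15 T
T = 40.51 °C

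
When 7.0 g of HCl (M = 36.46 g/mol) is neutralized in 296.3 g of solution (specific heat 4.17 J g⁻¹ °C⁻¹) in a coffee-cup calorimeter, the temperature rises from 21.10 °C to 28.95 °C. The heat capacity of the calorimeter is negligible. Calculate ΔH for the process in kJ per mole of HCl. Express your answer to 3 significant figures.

|ΔT| = |28.95 − 21.10| = 7.85 °C
|q_surr| = (296.3 × 4.17) × 7.85 = 1235.571 × 7.85 = 9699 J
n(HCl) = 7.0 / 36.46 = 0.1920 mol
Temperature rose, so q_rxn = −|q_surr| = -9.699 kJ
ΔH = q_rxn / n = -50.52 kJ/mol

ΔH = -50.5 kJ/mol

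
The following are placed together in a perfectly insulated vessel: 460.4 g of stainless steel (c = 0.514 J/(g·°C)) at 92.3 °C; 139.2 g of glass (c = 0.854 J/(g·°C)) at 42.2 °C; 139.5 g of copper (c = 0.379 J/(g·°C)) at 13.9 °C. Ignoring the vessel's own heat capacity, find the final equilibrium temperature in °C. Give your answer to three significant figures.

T_f = 67.6 °C

Σ mᵢcᵢ(T − Tᵢ) = 0  ⇒  T = Σ mᵢcᵢTᵢ / Σ mᵢcᵢ
Σ mᵢcᵢ = 460.4×0.514 + 139.2×0.854 + 139.5×0.379 = 408.3929
Σ mᵢcᵢTᵢ = 236.6456×92.3 + 118.8768×42.2 + 52.8705×13.9 = 27594
T = 27594 / 408.3929 = 67.57 °C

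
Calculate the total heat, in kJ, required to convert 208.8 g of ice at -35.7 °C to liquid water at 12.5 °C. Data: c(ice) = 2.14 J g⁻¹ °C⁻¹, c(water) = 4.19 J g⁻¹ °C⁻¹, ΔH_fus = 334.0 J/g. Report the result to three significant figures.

q = 96.6 kJ

q1 (heat ice -35.7→0.0 °C): 208.8 × 2.14 × 35.7 = 15952 J
q2 (melt at 0 °C): 208.8 × 334.0 = 69739 J
q3 (heat water 0.0→12.5 °C): 208.8 × 4.19 × 12.5 = 10936 J
Total: 15952 + 69739 + 10936 = 96627 J = 96.6 kJ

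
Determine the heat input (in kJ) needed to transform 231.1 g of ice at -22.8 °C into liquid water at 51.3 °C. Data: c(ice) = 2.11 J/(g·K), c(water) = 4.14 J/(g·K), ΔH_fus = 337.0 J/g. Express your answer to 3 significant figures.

q = 138 kJ

q1 (heat ice -22.8→0.0 °C): 231.1 × 2.11 × 22.8 = 11118 J
q2 (melt at 0 °C): 231.1 × 337.0 = 77881 J
q3 (heat water 0.0→51.3 °C): 231.1 × 4.14 × 51.3 = 49081 J
Total: 11118 + 77881 + 49081 = 138080 J = 138 kJ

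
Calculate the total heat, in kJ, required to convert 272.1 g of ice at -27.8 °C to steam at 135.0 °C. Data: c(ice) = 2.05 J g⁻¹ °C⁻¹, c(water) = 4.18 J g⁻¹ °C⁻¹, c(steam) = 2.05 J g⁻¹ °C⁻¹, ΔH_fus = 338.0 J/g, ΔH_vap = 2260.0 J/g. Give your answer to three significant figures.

q1 (heat ice -27.8→0.0 °C): 272.1 × 2.05 × 27.8 = 15507 J
q2 (melt at 0 °C): 272.1 × 338.0 = 91970 J
q3 (heat water 0.0→100.0 °C): 272.1 × 4.18 × 100.0 = 113738 J
q4 (vaporize at 100 °C): 272.1 × 2260.0 = 614946 J
q5 (heat steam 100.0→135.0 °C): 272.1 × 2.05 × 35.0 = 19523 J
Total: 15507 + 91970 + 113738 + 614946 + 19523 = 855684 J = 856 kJ

q = 856 kJ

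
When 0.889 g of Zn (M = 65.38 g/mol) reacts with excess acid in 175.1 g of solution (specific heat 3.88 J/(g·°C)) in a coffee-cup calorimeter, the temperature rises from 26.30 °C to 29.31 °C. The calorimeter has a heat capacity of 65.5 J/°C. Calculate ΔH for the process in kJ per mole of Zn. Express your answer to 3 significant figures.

ΔH = -165 kJ/mol

|ΔT| = |29.31 − 26.30| = 3.01 °C
|q_surr| = (175.1 × 3.88 + 65.5) × 3.01 = 744.888 × 3.01 = 2242 J
n(Zn) = 0.889 / 65.38 = 0.01360 mol
Temperature rose, so q_rxn = −|q_surr| = -2.242 kJ
ΔH = q_rxn / n = -164.9 kJ/mol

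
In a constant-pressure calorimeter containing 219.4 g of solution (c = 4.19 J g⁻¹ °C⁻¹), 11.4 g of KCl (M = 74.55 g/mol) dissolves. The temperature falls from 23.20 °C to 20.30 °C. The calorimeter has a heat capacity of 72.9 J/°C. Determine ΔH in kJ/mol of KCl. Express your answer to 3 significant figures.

|ΔT| = |20.30 − 23.20| = 2.90 °C
|q_surr| = (219.4 × 4.19 + 72.9) × 2.90 = 992.186 × 2.90 = 2877 J
n(KCl) = 11.4 / 74.55 = 0.1529 mol
Temperature fell, so q_rxn = +|q_surr| = 2.877 kJ
ΔH = q_rxn / n = 18.82 kJ/mol

ΔH = 18.8 kJ/mol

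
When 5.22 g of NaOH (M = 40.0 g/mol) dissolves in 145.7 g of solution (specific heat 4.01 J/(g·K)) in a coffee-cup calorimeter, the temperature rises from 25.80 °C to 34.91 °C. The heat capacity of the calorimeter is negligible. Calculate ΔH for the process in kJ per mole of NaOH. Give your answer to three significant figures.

ΔH = -40.8 kJ/mol

|ΔT| = |34.91 − 25.80| = 9.11 °C
|q_surr| = (145.7 × 4.01) × 9.11 = 584.257 × 9.11 = 5323 J
n(NaOH) = 5.22 / 40.0 = 0.1305 mol
Temperature rose, so q_rxn = −|q_surr| = -5.323 kJ
ΔH = q_rxn / n = -40.79 kJ/mol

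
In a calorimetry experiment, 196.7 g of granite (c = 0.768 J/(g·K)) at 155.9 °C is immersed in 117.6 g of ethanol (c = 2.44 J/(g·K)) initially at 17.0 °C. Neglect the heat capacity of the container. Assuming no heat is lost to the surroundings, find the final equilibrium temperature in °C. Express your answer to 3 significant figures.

Heat lost by granite = heat gained by ethanol.
(196.7)(0.768)(155.9 − T) = (117.6)(2.44)(T − 17.0)
151.0656 (155.9 − T) = 286.944 (T − 17.0)
23551 − 151.0656 T = 286.944 T − 4878.0
28429.0 = 438.0096 T
T = 64.90 °C

T_f = 64.9 °C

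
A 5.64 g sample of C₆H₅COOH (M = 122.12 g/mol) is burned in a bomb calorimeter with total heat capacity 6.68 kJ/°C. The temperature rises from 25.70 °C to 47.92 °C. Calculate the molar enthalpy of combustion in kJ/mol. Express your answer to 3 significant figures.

ΔT = 47.92 − 25.70 = 22.22 °C
q_cal = C_cal × ΔT = 6.68 × 22.22 = 148.4296 kJ
n = 5.64 / 122.12 = 0.04618 mol
q_rxn = −q_cal = -148.4296 kJ
ΔH = -148.4296 / 0.04618 = -3214 kJ/mol

ΔH = -3210 kJ/mol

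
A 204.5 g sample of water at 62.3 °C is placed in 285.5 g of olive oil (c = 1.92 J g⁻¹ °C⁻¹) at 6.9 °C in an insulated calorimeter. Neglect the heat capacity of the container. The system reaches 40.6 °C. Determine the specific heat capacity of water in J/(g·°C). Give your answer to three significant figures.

c = 4.16 J/(g·°C)

q_gained = (285.5 × 1.92) × (40.6 − 6.9) = 18470 J
q_lost = 204.5 × c × (62.3 − 40.6) = 4437.65 c
Set equal: c = 18470 / 4437.65 = 4.16 J/(g·°C)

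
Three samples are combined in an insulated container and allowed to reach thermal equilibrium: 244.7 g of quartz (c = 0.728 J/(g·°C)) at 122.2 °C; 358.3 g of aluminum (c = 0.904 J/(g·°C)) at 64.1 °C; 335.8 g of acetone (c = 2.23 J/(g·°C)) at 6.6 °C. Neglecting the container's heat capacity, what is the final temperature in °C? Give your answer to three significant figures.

Σ mᵢcᵢ(T − Tᵢ) = 0  ⇒  T = Σ mᵢcᵢTᵢ / Σ mᵢcᵢ
Σ mᵢcᵢ = 244.7×0.728 + 358.3×0.904 + 335.8×2.23 = 1250.8788
Σ mᵢcᵢTᵢ = 178.1416×122.2 + 323.9032×64.1 + 748.834×6.6 = 47473
T = 47473 / 1250.8788 = 37.95 °C

T_f = 38.0 °C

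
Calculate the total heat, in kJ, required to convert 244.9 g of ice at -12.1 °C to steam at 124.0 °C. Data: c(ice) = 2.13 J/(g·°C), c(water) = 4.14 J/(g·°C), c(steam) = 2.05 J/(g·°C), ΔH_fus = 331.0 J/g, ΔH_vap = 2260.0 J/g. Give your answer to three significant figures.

q1 (heat ice -12.1→0.0 °C): 244.9 × 2.13 × 12.1 = 6312 J
q2 (melt at 0 °C): 244.9 × 331.0 = 81062 J
q3 (heat water 0.0→100.0 °C): 244.9 × 4.14 × 100.0 = 101389 J
q4 (vaporize at 100 °C): 244.9 × 2260.0 = 553474 J
q5 (heat steam 100.0→124.0 °C): 244.9 × 2.05 × 24.0 = 12049 J
Total: 6312 + 81062 + 101389 + 553474 + 12049 = 754286 J = 754 kJ

q = 754 kJ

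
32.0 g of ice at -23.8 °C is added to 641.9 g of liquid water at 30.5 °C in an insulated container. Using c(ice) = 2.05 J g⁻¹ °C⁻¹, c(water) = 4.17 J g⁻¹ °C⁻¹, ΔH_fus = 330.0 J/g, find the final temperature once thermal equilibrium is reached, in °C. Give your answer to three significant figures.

Heat to bring ice to 0 °C and melt it: q₁ = 32.0×2.05×23.8 + 32.0×330.0 = 12121 J
Heat the water can supply cooling to 0 °C: 641.9×4.17×30.5 = 81640.1 J > q₁, so all ice melts.
Energy balance: 641.9×4.17×(30.5 − T) = 12121 + 32.0×4.17×(T − 0)
2676.723(30.5 − T) = 12121 + 133.44 T
81640.1 − 12121 = 2810.163 T
T = 69519.1 / 2810.163 = 24.74 °C

T_f = 24.7 °C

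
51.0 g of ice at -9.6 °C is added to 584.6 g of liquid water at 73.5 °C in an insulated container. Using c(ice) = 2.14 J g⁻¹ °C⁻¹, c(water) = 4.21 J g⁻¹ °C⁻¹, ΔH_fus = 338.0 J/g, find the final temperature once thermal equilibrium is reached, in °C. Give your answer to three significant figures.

Heat to bring ice to 0 °C and melt it: q₁ = 51.0×2.14×9.6 + 51.0×338.0 = 18286 J
Heat the water can supply cooling to 0 °C: 584.6×4.21×73.5 = 180896 J > q₁, so all ice melts.
Energy balance: 584.6×4.21×(73.5 − T) = 18286 + 51.0×4.21×(T − 0)
2461.166(73.5 − T) = 18286 + 214.71 T
180896 − 18286 = 2675.876 T
T = 162610 / 2675.876 = 60.77 °C

T_f = 60.8 °C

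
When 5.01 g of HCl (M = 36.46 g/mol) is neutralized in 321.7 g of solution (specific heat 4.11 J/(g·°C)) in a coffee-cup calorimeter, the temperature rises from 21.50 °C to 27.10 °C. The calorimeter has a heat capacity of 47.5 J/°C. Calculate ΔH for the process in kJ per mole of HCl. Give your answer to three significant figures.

|ΔT| = |27.10 − 21.50| = 5.60 °C
|q_surr| = (321.7 × 4.11 + 47.5) × 5.60 = 1369.687 × 5.60 = 7670 J
n(HCl) = 5.01 / 36.46 = 0.1374 mol
Temperature rose, so q_rxn = −|q_surr| = -7.670 kJ
ΔH = q_rxn / n = -55.82 kJ/mol

ΔH = -55.8 kJ/mol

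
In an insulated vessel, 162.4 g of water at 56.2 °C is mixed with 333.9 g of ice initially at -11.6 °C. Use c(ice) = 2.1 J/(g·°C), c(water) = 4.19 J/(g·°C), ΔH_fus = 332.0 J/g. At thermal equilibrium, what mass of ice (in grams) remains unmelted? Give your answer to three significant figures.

Heat to warm all ice to 0 °C: 333.9×2.1×11.6 = 8133.8 J
Heat released by water cooling to 0 °C: 162.4×4.19×56.2 = 38242 J
38242 J < 8133.8 + 333.9×332.0 = 118988.6 J, so not all ice melts; final T = 0 °C.
Heat left for melting: 38242 − 8133.8 = 30108.2 J
Mass melted = 30108.2 / 332.0 = 90.69 g
Ice remaining = 333.9 − 90.69 = 243.21 g

m_ice remaining = 243 g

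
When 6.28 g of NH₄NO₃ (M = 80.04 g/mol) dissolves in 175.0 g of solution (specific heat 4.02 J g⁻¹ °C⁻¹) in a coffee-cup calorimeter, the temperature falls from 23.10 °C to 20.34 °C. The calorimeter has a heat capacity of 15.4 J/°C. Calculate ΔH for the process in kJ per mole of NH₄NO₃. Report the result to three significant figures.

|ΔT| = |20.34 − 23.10| = 2.76 °C
|q_surr| = (175.0 × 4.02 + 15.4) × 2.76 = 718.9 × 2.76 = 1984 J
n(NH₄NO₃) = 6.28 / 80.04 = 0.07846 mol
Temperature fell, so q_rxn = +|q_surr| = 1.984 kJ
ΔH = q_rxn / n = 25.29 kJ/mol

ΔH = 25.3 kJ/mol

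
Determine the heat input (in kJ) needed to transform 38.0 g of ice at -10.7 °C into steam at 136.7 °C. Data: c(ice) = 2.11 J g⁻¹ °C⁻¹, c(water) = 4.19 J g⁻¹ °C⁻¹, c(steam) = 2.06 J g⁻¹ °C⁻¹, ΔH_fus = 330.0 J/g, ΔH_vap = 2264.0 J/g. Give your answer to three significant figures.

q = 118 kJ

q1 (heat ice -10.7→0.0 °C): 38.0 × 2.11 × 10.7 = 858 J
q2 (melt at 0 °C): 38.0 × 330.0 = 12540 J
q3 (heat water 0.0→100.0 °C): 38.0 × 4.19 × 100.0 = 15922 J
q4 (vaporize at 100 °C): 38.0 × 2264.0 = 86032 J
q5 (heat steam 100.0→136.7 °C): 38.0 × 2.06 × 36.7 = 2873 J
Total: 858 + 12540 + 15922 + 86032 + 2873 = 118225 J = 118 kJ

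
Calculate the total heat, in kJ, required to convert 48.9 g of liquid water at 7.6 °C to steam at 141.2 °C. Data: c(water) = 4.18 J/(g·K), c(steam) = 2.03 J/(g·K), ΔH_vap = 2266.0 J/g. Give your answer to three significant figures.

q = 134 kJ

q1 (heat water 7.6→100.0 °C): 48.9 × 4.18 × 92.4 = 18887 J
q2 (vaporize at 100 °C): 48.9 × 2266.0 = 110807 J
q3 (heat steam 100.0→141.2 °C): 48.9 × 2.03 × 41.2 = 4090 J
Total: 18887 + 110807 + 4090 = 133784 J = 134 kJ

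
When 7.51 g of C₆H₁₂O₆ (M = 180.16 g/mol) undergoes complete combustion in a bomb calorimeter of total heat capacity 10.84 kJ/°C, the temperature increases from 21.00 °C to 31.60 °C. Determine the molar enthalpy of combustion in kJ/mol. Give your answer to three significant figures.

ΔH = -2760 kJ/mol

ΔT = 31.60 − 21.00 = 10.60 °C
q_cal = C_cal × ΔT = 10.84 × 10.60 = 114.904 kJ
n = 7.51 / 180.16 = 0.04169 mol
q_rxn = −q_cal = -114.904 kJ
ΔH = -114.904 / 0.04169 = -2756 kJ/mol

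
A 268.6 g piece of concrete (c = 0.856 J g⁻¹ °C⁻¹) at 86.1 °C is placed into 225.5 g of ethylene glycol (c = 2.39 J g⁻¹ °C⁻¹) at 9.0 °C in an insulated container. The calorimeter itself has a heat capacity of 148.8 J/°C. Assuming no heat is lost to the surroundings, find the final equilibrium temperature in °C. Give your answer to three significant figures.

T_f = 28.3 °C

Heat lost by concrete = heat gained by ethylene glycol + calorimeter.
(268.6)(0.856)(86.1 − T) = [(225.5)(2.39) + 148.8](T − 9.0)
229.9216 (86.1 − T) = 687.745 (T − 9.0)
19796 − 229.9216 T = 687.745 T − 6189.7
25985.7 = 917.6666 T
T = 28.32 °C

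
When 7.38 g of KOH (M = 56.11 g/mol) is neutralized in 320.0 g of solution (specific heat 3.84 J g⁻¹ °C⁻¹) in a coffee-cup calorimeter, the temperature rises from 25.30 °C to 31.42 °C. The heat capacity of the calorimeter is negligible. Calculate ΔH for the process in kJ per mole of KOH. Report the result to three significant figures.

ΔH = -57.2 kJ/mol

|ΔT| = |31.42 − 25.30| = 6.12 °C
|q_surr| = (320.0 × 3.84) × 6.12 = 1228.8 × 6.12 = 7520 J
n(KOH) = 7.38 / 56.11 = 0.1315 mol
Temperature rose, so q_rxn = −|q_surr| = -7.520 kJ
ΔH = q_rxn / n = -57.19 kJ/mol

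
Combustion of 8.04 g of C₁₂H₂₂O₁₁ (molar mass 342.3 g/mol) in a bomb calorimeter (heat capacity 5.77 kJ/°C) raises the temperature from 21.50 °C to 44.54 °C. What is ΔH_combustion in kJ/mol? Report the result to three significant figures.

ΔT = 44.54 − 21.50 = 23.04 °C
q_cal = C_cal × ΔT = 5.77 × 23.04 = 132.9408 kJ
n = 8.04 / 342.3 = 0.02349 mol
q_rxn = −q_cal = -132.9408 kJ
ΔH = -132.9408 / 0.02349 = -5659 kJ/mol

ΔH = -5660 kJ/mol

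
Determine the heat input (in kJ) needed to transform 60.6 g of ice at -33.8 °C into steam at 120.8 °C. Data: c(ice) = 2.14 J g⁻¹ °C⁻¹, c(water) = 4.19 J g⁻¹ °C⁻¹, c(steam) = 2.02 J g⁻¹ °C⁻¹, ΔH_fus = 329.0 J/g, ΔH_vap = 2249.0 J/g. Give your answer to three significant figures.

q1 (heat ice -33.8→0.0 °C): 60.6 × 2.14 × 33.8 = 4383 J
q2 (melt at 0 °C): 60.6 × 329.0 = 19937 J
q3 (heat water 0.0→100.0 °C): 60.6 × 4.19 × 100.0 = 25391 J
q4 (vaporize at 100 °C): 60.6 × 2249.0 = 136289 J
q5 (heat steam 100.0→120.8 °C): 60.6 × 2.02 × 20.8 = 2546 J
Total: 4383 + 19937 + 25391 + 136289 + 2546 = 188546 J = 189 kJ

q = 189 kJ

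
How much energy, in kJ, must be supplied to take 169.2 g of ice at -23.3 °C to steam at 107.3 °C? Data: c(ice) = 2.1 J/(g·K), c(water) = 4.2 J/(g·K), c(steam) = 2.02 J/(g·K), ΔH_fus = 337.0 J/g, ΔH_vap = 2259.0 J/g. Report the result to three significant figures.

q1 (heat ice -23.3→0.0 °C): 169.2 × 2.1 × 23.3 = 8279 J
q2 (melt at 0 °C): 169.2 × 337.0 = 57020 J
q3 (heat water 0.0→100.0 °C): 169.2 × 4.2 × 100.0 = 71064 J
q4 (vaporize at 100 °C): 169.2 × 2259.0 = 382223 J
q5 (heat steam 100.0→107.3 °C): 169.2 × 2.02 × 7.3 = 2495 J
Total: 8279 + 57020 + 71064 + 382223 + 2495 = 521081 J = 521 kJ

q = 521 kJ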